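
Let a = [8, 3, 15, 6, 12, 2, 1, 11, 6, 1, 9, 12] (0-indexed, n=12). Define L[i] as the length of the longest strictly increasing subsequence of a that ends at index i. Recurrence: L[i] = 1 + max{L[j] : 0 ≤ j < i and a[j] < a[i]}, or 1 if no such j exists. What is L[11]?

   i    0    1    2    3    4    5    6    7    8    9   10   11
a[i]    8    3   15    6   12    2    1   11    6    1    9   12
L[i]    1    1    2    2    3    1    1    3    2    1    3    4

4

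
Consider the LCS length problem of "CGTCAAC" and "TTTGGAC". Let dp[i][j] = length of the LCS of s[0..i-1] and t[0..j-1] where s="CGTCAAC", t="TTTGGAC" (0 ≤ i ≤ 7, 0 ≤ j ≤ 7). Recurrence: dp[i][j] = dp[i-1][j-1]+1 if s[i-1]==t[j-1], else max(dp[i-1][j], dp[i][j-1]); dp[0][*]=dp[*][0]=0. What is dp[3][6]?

   ''  T  T  T  G  G  A  C
''  0  0  0  0  0  0  0  0
 C  0  0  0  0  0  0  0  1
 G  0  0  0  0  1  1  1  1
 T  0  1  1  1  1  1  1  1
 C  0  1  1  1  1  1  1  2
 A  0  1  1  1  1  1  2  2
 A  0  1  1  1  1  1  2  2
 C  0  1  1  1  1  1  2  3

1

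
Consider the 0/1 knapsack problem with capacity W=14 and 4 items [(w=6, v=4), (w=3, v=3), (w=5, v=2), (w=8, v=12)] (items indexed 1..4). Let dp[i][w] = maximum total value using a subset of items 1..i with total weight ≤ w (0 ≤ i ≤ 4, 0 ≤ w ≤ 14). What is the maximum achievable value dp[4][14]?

i\w   0   1   2   3   4   5   6   7   8   9  10  11  12  13  14
  0   0   0   0   0   0   0   0   0   0   0   0   0   0   0   0
  1   0   0   0   0   0   0   4   4   4   4   4   4   4   4   4
  2   0   0   0   3   3   3   4   4   4   7   7   7   7   7   7
  3   0   0   0   3   3   3   4   4   5   7   7   7   7   7   9
  4   0   0   0   3   3   3   4   4  12  12  12  15  15  15  16

16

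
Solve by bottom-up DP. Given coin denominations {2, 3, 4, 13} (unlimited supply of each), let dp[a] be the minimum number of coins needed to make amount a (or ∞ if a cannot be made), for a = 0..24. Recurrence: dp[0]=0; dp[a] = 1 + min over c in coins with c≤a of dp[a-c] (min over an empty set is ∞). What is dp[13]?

 a  0  1  2  3  4  5  6  7  8  9 10 11 12 13 14 15 16 17 18 19 20 21 22 23 24
dp  0  -  1  1  1  2  2  2  2  3  3  3  3  1  4  2  2  2  3  3  3  3  4  4  4
(- denotes ∞ / unreachable)

1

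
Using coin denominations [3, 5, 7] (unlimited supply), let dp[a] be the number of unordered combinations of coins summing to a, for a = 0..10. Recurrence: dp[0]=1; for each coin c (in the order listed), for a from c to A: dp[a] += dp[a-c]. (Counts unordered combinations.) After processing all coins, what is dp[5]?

1

after  coin     0     1     2     3     4     5     6     7     8     9    10
          3     1     0     0     1     0     0     1     0     0     1     0
          5     1     0     0     1     0     1     1     0     1     1     1
          7     1     0     0     1     0     1     1     1     1     1     2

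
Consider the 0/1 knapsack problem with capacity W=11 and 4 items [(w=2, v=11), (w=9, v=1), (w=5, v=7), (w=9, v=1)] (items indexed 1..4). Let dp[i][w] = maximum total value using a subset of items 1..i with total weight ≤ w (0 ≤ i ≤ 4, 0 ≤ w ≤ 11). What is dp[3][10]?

18

i\w   0   1   2   3   4   5   6   7   8   9  10  11
  0   0   0   0   0   0   0   0   0   0   0   0   0
  1   0   0  11  11  11  11  11  11  11  11  11  11
  2   0   0  11  11  11  11  11  11  11  11  11  12
  3   0   0  11  11  11  11  11  18  18  18  18  18
  4   0   0  11  11  11  11  11  18  18  18  18  18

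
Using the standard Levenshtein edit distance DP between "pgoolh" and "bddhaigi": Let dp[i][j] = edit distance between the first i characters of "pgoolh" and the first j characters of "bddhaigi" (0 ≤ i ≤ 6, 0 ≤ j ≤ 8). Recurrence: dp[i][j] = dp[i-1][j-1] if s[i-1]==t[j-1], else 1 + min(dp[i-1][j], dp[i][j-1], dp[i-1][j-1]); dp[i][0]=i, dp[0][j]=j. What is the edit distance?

8

   ''  b  d  d  h  a  i  g  i
''  0  1  2  3  4  5  6  7  8
 p  1  1  2  3  4  5  6  7  8
 g  2  2  2  3  4  5  6  6  7
 o  3  3  3  3  4  5  6  7  7
 o  4  4  4  4  4  5  6  7  8
 l  5  5  5  5  5  5  6  7  8
 h  6  6  6  6  5  6  6  7  8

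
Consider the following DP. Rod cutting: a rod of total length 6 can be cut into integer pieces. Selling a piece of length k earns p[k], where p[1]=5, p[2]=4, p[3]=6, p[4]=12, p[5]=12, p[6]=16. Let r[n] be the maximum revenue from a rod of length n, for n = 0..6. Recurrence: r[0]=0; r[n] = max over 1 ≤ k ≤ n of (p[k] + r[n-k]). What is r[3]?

   n    0    1    2    3    4    5    6
r[n]    0    5   10   15   20   25   30

15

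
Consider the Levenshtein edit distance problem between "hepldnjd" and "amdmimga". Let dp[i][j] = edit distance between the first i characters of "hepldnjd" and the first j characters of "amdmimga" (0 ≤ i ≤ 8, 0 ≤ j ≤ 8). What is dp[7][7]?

7

   ''  a  m  d  m  i  m  g  a
''  0  1  2  3  4  5  6  7  8
 h  1  1  2  3  4  5  6  7  8
 e  2  2  2  3  4  5  6  7  8
 p  3  3  3  3  4  5  6  7  8
 l  4  4  4  4  4  5  6  7  8
 d  5  5  5  4  5  5  6  7  8
 n  6  6  6  5  5  6  6  7  8
 j  7  7  7  6  6  6  7  7  8
 d  8  8  8  7  7  7  7  8  8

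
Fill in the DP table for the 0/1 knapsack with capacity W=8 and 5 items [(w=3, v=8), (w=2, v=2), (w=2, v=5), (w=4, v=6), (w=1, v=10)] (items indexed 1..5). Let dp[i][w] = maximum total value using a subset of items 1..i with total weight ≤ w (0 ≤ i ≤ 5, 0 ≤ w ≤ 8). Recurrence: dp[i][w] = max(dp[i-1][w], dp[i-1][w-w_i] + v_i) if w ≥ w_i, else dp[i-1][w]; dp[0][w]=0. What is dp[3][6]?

13

i\w   0   1   2   3   4   5   6   7   8
  0   0   0   0   0   0   0   0   0   0
  1   0   0   0   8   8   8   8   8   8
  2   0   0   2   8   8  10  10  10  10
  3   0   0   5   8   8  13  13  15  15
  4   0   0   5   8   8  13  13  15  15
  5   0  10  10  15  18  18  23  23  25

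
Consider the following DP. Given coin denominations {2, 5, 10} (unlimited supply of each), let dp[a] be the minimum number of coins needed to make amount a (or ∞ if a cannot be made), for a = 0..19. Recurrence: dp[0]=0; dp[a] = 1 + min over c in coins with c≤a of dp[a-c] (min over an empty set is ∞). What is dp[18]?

5

 a  0  1  2  3  4  5  6  7  8  9 10 11 12 13 14 15 16 17 18 19
dp  0  -  1  -  2  1  3  2  4  3  1  4  2  5  3  2  4  3  5  4
(- denotes ∞ / unreachable)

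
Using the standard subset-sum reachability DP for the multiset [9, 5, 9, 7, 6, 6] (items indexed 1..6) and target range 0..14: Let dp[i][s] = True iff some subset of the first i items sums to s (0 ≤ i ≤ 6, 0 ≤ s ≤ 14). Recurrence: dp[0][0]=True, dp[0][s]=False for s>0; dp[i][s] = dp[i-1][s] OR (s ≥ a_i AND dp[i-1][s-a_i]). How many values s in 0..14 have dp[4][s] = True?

i\s   0   1   2   3   4   5   6   7   8   9  10  11  12  13  14
  0   T   F   F   F   F   F   F   F   F   F   F   F   F   F   F
  1   T   F   F   F   F   F   F   F   F   T   F   F   F   F   F
  2   T   F   F   F   F   T   F   F   F   T   F   F   F   F   T
  3   T   F   F   F   F   T   F   F   F   T   F   F   F   F   T
  4   T   F   F   F   F   T   F   T   F   T   F   F   T   F   T
  5   T   F   F   F   F   T   T   T   F   T   F   T   T   T   T
  6   T   F   F   F   F   T   T   T   F   T   F   T   T   T   T

6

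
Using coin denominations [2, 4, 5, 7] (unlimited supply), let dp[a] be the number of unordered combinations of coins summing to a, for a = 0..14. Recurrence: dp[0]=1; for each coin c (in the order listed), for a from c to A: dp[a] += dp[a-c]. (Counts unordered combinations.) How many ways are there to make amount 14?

after  coin     0     1     2     3     4     5     6     7     8     9    10    11    12    13    14
          2     1     0     1     0     1     0     1     0     1     0     1     0     1     0     1
          4     1     0     1     0     2     0     2     0     3     0     3     0     4     0     4
          5     1     0     1     0     2     1     2     1     3     2     4     2     5     3     6
          7     1     0     1     0     2     1     2     2     3     3     4     4     6     5     8

8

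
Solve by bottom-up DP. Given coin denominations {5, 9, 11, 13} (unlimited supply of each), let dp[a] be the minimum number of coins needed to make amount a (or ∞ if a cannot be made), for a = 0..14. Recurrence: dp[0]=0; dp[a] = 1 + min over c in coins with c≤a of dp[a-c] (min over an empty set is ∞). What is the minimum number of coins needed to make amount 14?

 a  0  1  2  3  4  5  6  7  8  9 10 11 12 13 14
dp  0  -  -  -  -  1  -  -  -  1  2  1  -  1  2
(- denotes ∞ / unreachable)

2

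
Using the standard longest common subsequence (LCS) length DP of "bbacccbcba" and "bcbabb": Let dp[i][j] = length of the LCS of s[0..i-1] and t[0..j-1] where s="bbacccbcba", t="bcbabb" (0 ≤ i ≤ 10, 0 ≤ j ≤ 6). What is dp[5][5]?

3

   ''  b  c  b  a  b  b
''  0  0  0  0  0  0  0
 b  0  1  1  1  1  1  1
 b  0  1  1  2  2  2  2
 a  0  1  1  2  3  3  3
 c  0  1  2  2  3  3  3
 c  0  1  2  2  3  3  3
 c  0  1  2  2  3  3  3
 b  0  1  2  3  3  4  4
 c  0  1  2  3  3  4  4
 b  0  1  2  3  3  4  5
 a  0  1  2  3  4  4  5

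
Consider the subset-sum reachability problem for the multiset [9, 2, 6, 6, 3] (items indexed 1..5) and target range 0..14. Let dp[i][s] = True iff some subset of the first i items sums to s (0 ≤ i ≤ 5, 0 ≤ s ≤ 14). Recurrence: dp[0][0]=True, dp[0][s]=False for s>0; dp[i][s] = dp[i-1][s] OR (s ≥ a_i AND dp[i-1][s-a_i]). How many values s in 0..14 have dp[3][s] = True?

6

i\s   0   1   2   3   4   5   6   7   8   9  10  11  12  13  14
  0   T   F   F   F   F   F   F   F   F   F   F   F   F   F   F
  1   T   F   F   F   F   F   F   F   F   T   F   F   F   F   F
  2   T   F   T   F   F   F   F   F   F   T   F   T   F   F   F
  3   T   F   T   F   F   F   T   F   T   T   F   T   F   F   F
  4   T   F   T   F   F   F   T   F   T   T   F   T   T   F   T
  5   T   F   T   T   F   T   T   F   T   T   F   T   T   F   T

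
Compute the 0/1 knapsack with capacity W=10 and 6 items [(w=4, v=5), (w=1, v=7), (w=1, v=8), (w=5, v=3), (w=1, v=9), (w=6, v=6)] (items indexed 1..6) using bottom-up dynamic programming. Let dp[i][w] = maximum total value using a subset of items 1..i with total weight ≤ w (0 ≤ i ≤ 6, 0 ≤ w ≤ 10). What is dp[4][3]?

15

i\w   0   1   2   3   4   5   6   7   8   9  10
  0   0   0   0   0   0   0   0   0   0   0   0
  1   0   0   0   0   5   5   5   5   5   5   5
  2   0   7   7   7   7  12  12  12  12  12  12
  3   0   8  15  15  15  15  20  20  20  20  20
  4   0   8  15  15  15  15  20  20  20  20  20
  5   0   9  17  24  24  24  24  29  29  29  29
  6   0   9  17  24  24  24  24  29  29  30  30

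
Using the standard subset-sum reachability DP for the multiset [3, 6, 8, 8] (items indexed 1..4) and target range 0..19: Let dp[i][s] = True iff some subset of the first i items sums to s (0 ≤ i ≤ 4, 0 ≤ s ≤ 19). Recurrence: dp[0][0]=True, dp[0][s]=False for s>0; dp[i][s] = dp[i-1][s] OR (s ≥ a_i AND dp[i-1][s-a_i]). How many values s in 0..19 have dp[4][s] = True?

i\s   0   1   2   3   4   5   6   7   8   9  10  11  12  13  14  15  16  17  18  19
  0   T   F   F   F   F   F   F   F   F   F   F   F   F   F   F   F   F   F   F   F
  1   T   F   F   T   F   F   F   F   F   F   F   F   F   F   F   F   F   F   F   F
  2   T   F   F   T   F   F   T   F   F   T   F   F   F   F   F   F   F   F   F   F
  3   T   F   F   T   F   F   T   F   T   T   F   T   F   F   T   F   F   T   F   F
  4   T   F   F   T   F   F   T   F   T   T   F   T   F   F   T   F   T   T   F   T

10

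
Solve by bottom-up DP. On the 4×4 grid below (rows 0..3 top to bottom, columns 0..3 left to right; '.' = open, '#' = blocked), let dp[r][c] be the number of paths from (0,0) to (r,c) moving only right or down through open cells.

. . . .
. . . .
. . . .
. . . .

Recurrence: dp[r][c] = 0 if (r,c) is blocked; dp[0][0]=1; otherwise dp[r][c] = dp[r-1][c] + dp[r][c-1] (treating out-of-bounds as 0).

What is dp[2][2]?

r\c   0   1   2   3
  0   1   1   1   1
  1   1   2   3   4
  2   1   3   6  10
  3   1   4  10  20

6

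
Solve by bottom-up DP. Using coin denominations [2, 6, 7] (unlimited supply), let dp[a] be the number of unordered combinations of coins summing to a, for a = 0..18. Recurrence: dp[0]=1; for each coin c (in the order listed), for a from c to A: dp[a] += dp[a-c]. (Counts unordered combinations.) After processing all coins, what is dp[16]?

4

after  coin     0     1     2     3     4     5     6     7     8     9    10    11    12    13    14    15    16    17    18
          2     1     0     1     0     1     0     1     0     1     0     1     0     1     0     1     0     1     0     1
          6     1     0     1     0     1     0     2     0     2     0     2     0     3     0     3     0     3     0     4
          7     1     0     1     0     1     0     2     1     2     1     2     1     3     2     4     2     4     2     5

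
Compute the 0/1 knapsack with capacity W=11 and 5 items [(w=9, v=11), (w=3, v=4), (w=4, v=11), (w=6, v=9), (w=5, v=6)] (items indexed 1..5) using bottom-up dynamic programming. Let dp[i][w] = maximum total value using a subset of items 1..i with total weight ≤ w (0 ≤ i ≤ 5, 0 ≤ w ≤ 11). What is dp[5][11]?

i\w   0   1   2   3   4   5   6   7   8   9  10  11
  0   0   0   0   0   0   0   0   0   0   0   0   0
  1   0   0   0   0   0   0   0   0   0  11  11  11
  2   0   0   0   4   4   4   4   4   4  11  11  11
  3   0   0   0   4  11  11  11  15  15  15  15  15
  4   0   0   0   4  11  11  11  15  15  15  20  20
  5   0   0   0   4  11  11  11  15  15  17  20  20

20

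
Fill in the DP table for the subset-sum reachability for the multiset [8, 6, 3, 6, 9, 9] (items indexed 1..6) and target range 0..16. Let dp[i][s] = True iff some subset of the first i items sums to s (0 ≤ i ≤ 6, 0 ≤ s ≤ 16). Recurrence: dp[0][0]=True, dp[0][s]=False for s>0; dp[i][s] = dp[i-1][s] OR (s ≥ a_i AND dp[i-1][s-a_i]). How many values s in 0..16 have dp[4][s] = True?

9

i\s   0   1   2   3   4   5   6   7   8   9  10  11  12  13  14  15  16
  0   T   F   F   F   F   F   F   F   F   F   F   F   F   F   F   F   F
  1   T   F   F   F   F   F   F   F   T   F   F   F   F   F   F   F   F
  2   T   F   F   F   F   F   T   F   T   F   F   F   F   F   T   F   F
  3   T   F   F   T   F   F   T   F   T   T   F   T   F   F   T   F   F
  4   T   F   F   T   F   F   T   F   T   T   F   T   T   F   T   T   F
  5   T   F   F   T   F   F   T   F   T   T   F   T   T   F   T   T   F
  6   T   F   F   T   F   F   T   F   T   T   F   T   T   F   T   T   F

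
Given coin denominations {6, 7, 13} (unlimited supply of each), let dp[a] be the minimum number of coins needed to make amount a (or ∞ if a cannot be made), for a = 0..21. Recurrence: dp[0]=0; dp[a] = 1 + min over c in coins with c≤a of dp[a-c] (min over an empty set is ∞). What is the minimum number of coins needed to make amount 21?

 a  0  1  2  3  4  5  6  7  8  9 10 11 12 13 14 15 16 17 18 19 20 21
dp  0  -  -  -  -  -  1  1  -  -  -  -  2  1  2  -  -  -  3  2  2  3
(- denotes ∞ / unreachable)

3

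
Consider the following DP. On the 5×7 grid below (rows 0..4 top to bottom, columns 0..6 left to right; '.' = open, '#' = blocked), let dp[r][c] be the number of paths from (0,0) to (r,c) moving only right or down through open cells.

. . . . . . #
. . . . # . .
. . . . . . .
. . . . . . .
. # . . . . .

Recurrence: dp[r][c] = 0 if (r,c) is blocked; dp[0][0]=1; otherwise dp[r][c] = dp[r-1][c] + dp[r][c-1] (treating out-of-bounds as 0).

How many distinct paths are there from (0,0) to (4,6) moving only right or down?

154

r\c   0   1   2   3   4   5   6
  0   1   1   1   1   1   1   0
  1   1   2   3   4   0   1   1
  2   1   3   6  10  10  11  12
  3   1   4  10  20  30  41  53
  4   1   0  10  30  60 101 154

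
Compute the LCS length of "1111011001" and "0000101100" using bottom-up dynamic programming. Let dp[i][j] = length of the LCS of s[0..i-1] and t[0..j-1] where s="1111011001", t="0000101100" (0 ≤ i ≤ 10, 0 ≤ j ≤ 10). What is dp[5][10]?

4

   ''  0  0  0  0  1  0  1  1  0  0
''  0  0  0  0  0  0  0  0  0  0  0
 1  0  0  0  0  0  1  1  1  1  1  1
 1  0  0  0  0  0  1  1  2  2  2  2
 1  0  0  0  0  0  1  1  2  3  3  3
 1  0  0  0  0  0  1  1  2  3  3  3
 0  0  1  1  1  1  1  2  2  3  4  4
 1  0  1  1  1  1  2  2  3  3  4  4
 1  0  1  1  1  1  2  2  3  4  4  4
 0  0  1  2  2  2  2  3  3  4  5  5
 0  0  1  2  3  3  3  3  3  4  5  6
 1  0  1  2  3  3  4  4  4  4  5  6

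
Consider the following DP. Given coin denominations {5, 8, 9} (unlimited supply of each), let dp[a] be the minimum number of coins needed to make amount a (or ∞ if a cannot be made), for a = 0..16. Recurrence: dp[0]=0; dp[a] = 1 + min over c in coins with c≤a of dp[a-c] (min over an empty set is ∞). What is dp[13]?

2

 a  0  1  2  3  4  5  6  7  8  9 10 11 12 13 14 15 16
dp  0  -  -  -  -  1  -  -  1  1  2  -  -  2  2  3  2
(- denotes ∞ / unreachable)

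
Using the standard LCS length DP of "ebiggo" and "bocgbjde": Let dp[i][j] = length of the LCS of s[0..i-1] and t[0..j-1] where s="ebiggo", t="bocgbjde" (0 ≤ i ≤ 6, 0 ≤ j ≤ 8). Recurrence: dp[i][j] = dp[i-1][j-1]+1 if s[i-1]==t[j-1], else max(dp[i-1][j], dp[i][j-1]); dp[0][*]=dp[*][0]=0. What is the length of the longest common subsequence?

2

   ''  b  o  c  g  b  j  d  e
''  0  0  0  0  0  0  0  0  0
 e  0  0  0  0  0  0  0  0  1
 b  0  1  1  1  1  1  1  1  1
 i  0  1  1  1  1  1  1  1  1
 g  0  1  1  1  2  2  2  2  2
 g  0  1  1  1  2  2  2  2  2
 o  0  1  2  2  2  2  2  2  2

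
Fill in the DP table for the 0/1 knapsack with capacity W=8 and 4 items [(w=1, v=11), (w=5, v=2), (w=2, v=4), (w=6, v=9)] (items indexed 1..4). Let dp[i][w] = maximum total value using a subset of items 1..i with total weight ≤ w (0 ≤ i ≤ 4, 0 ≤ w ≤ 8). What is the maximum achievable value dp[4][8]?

20

i\w   0   1   2   3   4   5   6   7   8
  0   0   0   0   0   0   0   0   0   0
  1   0  11  11  11  11  11  11  11  11
  2   0  11  11  11  11  11  13  13  13
  3   0  11  11  15  15  15  15  15  17
  4   0  11  11  15  15  15  15  20  20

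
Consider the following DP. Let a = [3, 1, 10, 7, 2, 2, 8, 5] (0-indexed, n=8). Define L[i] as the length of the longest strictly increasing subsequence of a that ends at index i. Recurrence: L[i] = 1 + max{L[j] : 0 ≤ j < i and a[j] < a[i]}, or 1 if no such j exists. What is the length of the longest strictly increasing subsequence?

   i    0    1    2    3    4    5    6    7
a[i]    3    1   10    7    2    2    8    5
L[i]    1    1    2    2    2    2    3    3

3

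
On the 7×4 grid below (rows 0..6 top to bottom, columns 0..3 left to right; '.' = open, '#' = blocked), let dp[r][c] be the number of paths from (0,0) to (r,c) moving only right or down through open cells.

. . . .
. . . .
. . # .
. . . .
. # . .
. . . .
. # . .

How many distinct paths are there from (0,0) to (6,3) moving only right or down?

r\c   0   1   2   3
  0   1   1   1   1
  1   1   2   3   4
  2   1   3   0   4
  3   1   4   4   8
  4   1   0   4  12
  5   1   1   5  17
  6   1   0   5  22

22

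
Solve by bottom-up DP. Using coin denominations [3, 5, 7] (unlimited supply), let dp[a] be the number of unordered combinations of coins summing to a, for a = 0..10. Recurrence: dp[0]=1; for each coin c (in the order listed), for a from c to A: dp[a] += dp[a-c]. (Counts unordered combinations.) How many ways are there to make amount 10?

2

after  coin     0     1     2     3     4     5     6     7     8     9    10
          3     1     0     0     1     0     0     1     0     0     1     0
          5     1     0     0     1     0     1     1     0     1     1     1
          7     1     0     0     1     0     1     1     1     1     1     2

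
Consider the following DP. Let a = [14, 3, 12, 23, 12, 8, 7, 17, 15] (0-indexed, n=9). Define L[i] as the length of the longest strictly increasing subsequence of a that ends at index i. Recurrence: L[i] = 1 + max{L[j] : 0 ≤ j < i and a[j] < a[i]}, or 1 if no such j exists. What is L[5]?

2

   i    0    1    2    3    4    5    6    7    8
a[i]   14    3   12   23   12    8    7   17   15
L[i]    1    1    2    3    2    2    2    3    3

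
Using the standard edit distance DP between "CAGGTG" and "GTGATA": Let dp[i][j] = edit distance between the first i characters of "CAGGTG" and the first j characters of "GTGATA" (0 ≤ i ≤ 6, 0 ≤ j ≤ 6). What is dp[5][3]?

   ''  G  T  G  A  T  A
''  0  1  2  3  4  5  6
 C  1  1  2  3  4  5  6
 A  2  2  2  3  3  4  5
 G  3  2  3  2  3  4  5
 G  4  3  3  3  3  4  5
 T  5  4  3  4  4  3  4
 G  6  5  4  3  4  4  4

4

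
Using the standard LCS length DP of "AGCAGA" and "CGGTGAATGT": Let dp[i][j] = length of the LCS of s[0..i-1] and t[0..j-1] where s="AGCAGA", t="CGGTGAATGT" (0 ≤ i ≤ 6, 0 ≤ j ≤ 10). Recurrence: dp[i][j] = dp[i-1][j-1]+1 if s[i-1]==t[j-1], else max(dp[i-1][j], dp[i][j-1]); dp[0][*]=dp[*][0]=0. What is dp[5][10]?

3

   ''  C  G  G  T  G  A  A  T  G  T
''  0  0  0  0  0  0  0  0  0  0  0
 A  0  0  0  0  0  0  1  1  1  1  1
 G  0  0  1  1  1  1  1  1  1  2  2
 C  0  1  1  1  1  1  1  1  1  2  2
 A  0  1  1  1  1  1  2  2  2  2  2
 G  0  1  2  2  2  2  2  2  2  3  3
 A  0  1  2  2  2  2  3  3  3  3  3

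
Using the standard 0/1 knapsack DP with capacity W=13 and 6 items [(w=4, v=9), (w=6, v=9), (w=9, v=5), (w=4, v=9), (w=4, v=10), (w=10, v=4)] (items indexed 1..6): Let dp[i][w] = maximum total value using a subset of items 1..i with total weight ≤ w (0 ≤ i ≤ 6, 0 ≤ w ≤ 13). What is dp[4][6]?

9

i\w   0   1   2   3   4   5   6   7   8   9  10  11  12  13
  0   0   0   0   0   0   0   0   0   0   0   0   0   0   0
  1   0   0   0   0   9   9   9   9   9   9   9   9   9   9
  2   0   0   0   0   9   9   9   9   9   9  18  18  18  18
  3   0   0   0   0   9   9   9   9   9   9  18  18  18  18
  4   0   0   0   0   9   9   9   9  18  18  18  18  18  18
  5   0   0   0   0  10  10  10  10  19  19  19  19  28  28
  6   0   0   0   0  10  10  10  10  19  19  19  19  28  28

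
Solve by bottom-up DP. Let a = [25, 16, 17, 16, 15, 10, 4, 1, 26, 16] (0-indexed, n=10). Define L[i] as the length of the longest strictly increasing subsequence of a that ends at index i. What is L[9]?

   i    0    1    2    3    4    5    6    7    8    9
a[i]   25   16   17   16   15   10    4    1   26   16
L[i]    1    1    2    1    1    1    1    1    3    2

2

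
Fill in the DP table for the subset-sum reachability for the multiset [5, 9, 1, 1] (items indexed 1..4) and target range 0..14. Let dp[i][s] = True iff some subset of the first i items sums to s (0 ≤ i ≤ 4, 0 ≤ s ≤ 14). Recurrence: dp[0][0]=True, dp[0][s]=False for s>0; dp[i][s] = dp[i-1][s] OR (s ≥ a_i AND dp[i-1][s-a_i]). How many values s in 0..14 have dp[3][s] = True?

i\s   0   1   2   3   4   5   6   7   8   9  10  11  12  13  14
  0   T   F   F   F   F   F   F   F   F   F   F   F   F   F   F
  1   T   F   F   F   F   T   F   F   F   F   F   F   F   F   F
  2   T   F   F   F   F   T   F   F   F   T   F   F   F   F   T
  3   T   T   F   F   F   T   T   F   F   T   T   F   F   F   T
  4   T   T   T   F   F   T   T   T   F   T   T   T   F   F   T

7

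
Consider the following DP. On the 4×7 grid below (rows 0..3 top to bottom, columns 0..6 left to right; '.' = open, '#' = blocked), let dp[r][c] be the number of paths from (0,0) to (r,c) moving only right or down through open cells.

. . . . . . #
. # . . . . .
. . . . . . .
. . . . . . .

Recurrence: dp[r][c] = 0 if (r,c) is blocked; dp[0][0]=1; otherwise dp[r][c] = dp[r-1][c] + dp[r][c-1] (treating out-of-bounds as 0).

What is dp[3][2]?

4

r\c   0   1   2   3   4   5   6
  0   1   1   1   1   1   1   0
  1   1   0   1   2   3   4   4
  2   1   1   2   4   7  11  15
  3   1   2   4   8  15  26  41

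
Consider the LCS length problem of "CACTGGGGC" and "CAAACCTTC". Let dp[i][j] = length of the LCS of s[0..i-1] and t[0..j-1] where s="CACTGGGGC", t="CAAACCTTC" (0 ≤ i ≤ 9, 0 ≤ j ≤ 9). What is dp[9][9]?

5

   ''  C  A  A  A  C  C  T  T  C
''  0  0  0  0  0  0  0  0  0  0
 C  0  1  1  1  1  1  1  1  1  1
 A  0  1  2  2  2  2  2  2  2  2
 C  0  1  2  2  2  3  3  3  3  3
 T  0  1  2  2  2  3  3  4  4  4
 G  0  1  2  2  2  3  3  4  4  4
 G  0  1  2  2  2  3  3  4  4  4
 G  0  1  2  2  2  3  3  4  4  4
 G  0  1  2  2  2  3  3  4  4  4
 C  0  1  2  2  2  3  4  4  4  5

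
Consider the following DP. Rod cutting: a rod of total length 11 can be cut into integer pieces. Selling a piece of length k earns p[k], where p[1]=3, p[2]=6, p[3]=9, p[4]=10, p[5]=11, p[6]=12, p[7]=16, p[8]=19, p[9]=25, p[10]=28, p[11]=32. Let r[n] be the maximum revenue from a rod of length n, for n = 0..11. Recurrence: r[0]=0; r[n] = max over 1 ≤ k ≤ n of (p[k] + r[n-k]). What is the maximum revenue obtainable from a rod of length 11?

33

   n    0    1    2    3    4    5    6    7    8    9   10   11
r[n]    0    3    6    9   12   15   18   21   24   27   30   33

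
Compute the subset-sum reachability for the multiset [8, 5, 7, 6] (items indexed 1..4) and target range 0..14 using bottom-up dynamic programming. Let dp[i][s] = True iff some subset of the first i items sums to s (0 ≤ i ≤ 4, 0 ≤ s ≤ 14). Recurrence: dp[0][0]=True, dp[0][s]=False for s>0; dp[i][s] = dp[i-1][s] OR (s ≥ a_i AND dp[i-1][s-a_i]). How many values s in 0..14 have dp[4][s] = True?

9

i\s   0   1   2   3   4   5   6   7   8   9  10  11  12  13  14
  0   T   F   F   F   F   F   F   F   F   F   F   F   F   F   F
  1   T   F   F   F   F   F   F   F   T   F   F   F   F   F   F
  2   T   F   F   F   F   T   F   F   T   F   F   F   F   T   F
  3   T   F   F   F   F   T   F   T   T   F   F   F   T   T   F
  4   T   F   F   F   F   T   T   T   T   F   F   T   T   T   T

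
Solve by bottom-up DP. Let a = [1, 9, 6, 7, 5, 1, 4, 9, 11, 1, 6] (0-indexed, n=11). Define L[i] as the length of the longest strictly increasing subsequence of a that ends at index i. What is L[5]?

   i    0    1    2    3    4    5    6    7    8    9   10
a[i]    1    9    6    7    5    1    4    9   11    1    6
L[i]    1    2    2    3    2    1    2    4    5    1    3

1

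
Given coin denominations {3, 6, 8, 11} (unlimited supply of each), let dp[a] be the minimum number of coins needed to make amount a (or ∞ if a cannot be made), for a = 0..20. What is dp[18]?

 a  0  1  2  3  4  5  6  7  8  9 10 11 12 13 14 15 16 17 18 19 20
dp  0  -  -  1  -  -  1  -  1  2  -  1  2  -  2  3  2  2  3  2  3
(- denotes ∞ / unreachable)

3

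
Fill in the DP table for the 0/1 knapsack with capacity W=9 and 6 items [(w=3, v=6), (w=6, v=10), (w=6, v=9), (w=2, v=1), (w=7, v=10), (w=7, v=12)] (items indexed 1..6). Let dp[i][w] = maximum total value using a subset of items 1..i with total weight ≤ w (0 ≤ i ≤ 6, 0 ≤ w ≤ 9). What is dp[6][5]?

7

i\w   0   1   2   3   4   5   6   7   8   9
  0   0   0   0   0   0   0   0   0   0   0
  1   0   0   0   6   6   6   6   6   6   6
  2   0   0   0   6   6   6  10  10  10  16
  3   0   0   0   6   6   6  10  10  10  16
  4   0   0   1   6   6   7  10  10  11  16
  5   0   0   1   6   6   7  10  10  11  16
  6   0   0   1   6   6   7  10  12  12  16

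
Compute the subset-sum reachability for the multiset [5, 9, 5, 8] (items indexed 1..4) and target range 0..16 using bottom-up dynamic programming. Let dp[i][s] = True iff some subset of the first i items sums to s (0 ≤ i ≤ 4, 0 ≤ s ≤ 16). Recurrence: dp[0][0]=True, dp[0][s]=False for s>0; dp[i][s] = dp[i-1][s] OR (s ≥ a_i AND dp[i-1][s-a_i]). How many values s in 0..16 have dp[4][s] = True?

7

i\s   0   1   2   3   4   5   6   7   8   9  10  11  12  13  14  15  16
  0   T   F   F   F   F   F   F   F   F   F   F   F   F   F   F   F   F
  1   T   F   F   F   F   T   F   F   F   F   F   F   F   F   F   F   F
  2   T   F   F   F   F   T   F   F   F   T   F   F   F   F   T   F   F
  3   T   F   F   F   F   T   F   F   F   T   T   F   F   F   T   F   F
  4   T   F   F   F   F   T   F   F   T   T   T   F   F   T   T   F   F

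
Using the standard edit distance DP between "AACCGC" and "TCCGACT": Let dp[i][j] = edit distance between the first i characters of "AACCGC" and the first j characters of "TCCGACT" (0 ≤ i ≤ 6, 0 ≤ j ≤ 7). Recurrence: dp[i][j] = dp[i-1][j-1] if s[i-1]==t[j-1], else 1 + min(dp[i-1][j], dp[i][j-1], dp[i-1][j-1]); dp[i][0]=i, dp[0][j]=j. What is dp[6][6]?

3

   ''  T  C  C  G  A  C  T
''  0  1  2  3  4  5  6  7
 A  1  1  2  3  4  4  5  6
 A  2  2  2  3  4  4  5  6
 C  3  3  2  2  3  4  4  5
 C  4  4  3  2  3  4  4  5
 G  5  5  4  3  2  3  4  5
 C  6  6  5  4  3  3  3  4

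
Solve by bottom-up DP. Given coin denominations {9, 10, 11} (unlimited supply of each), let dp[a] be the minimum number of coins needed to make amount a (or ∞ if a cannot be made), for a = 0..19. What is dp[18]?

 a  0  1  2  3  4  5  6  7  8  9 10 11 12 13 14 15 16 17 18 19
dp  0  -  -  -  -  -  -  -  -  1  1  1  -  -  -  -  -  -  2  2
(- denotes ∞ / unreachable)

2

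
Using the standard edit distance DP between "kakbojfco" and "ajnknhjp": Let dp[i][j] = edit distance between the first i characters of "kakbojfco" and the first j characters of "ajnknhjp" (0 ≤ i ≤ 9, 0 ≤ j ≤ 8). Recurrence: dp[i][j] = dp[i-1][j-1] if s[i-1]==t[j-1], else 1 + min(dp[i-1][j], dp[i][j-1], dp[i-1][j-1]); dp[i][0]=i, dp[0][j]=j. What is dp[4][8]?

7

   ''  a  j  n  k  n  h  j  p
''  0  1  2  3  4  5  6  7  8
 k  1  1  2  3  3  4  5  6  7
 a  2  1  2  3  4  4  5  6  7
 k  3  2  2  3  3  4  5  6  7
 b  4  3  3  3  4  4  5  6  7
 o  5  4  4  4  4  5  5  6  7
 j  6  5  4  5  5  5  6  5  6
 f  7  6  5  5  6  6  6  6  6
 c  8  7  6  6  6  7  7  7  7
 o  9  8  7  7  7  7  8  8  8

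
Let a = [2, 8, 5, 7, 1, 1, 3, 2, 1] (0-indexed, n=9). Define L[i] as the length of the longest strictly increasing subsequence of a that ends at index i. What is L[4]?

1

   i    0    1    2    3    4    5    6    7    8
a[i]    2    8    5    7    1    1    3    2    1
L[i]    1    2    2    3    1    1    2    2    1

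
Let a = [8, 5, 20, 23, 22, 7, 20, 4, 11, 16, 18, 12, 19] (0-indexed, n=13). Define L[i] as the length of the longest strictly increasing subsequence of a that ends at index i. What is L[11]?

   i    0    1    2    3    4    5    6    7    8    9   10   11   12
a[i]    8    5   20   23   22    7   20    4   11   16   18   12   19
L[i]    1    1    2    3    3    2    3    1    3    4    5    4    6

4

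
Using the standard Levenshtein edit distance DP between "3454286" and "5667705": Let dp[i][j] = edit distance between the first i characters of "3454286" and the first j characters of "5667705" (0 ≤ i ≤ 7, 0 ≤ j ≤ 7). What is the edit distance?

7

   ''  5  6  6  7  7  0  5
''  0  1  2  3  4  5  6  7
 3  1  1  2  3  4  5  6  7
 4  2  2  2  3  4  5  6  7
 5  3  2  3  3  4  5  6  6
 4  4  3  3  4  4  5  6  7
 2  5  4  4  4  5  5  6  7
 8  6  5  5  5  5  6  6  7
 6  7  6  5  5  6  6  7  7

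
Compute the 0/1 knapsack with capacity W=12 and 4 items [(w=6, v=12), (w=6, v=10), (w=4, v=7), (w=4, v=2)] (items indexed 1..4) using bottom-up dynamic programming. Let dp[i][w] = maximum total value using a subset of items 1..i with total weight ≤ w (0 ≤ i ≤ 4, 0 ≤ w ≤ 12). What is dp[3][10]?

19

i\w   0   1   2   3   4   5   6   7   8   9  10  11  12
  0   0   0   0   0   0   0   0   0   0   0   0   0   0
  1   0   0   0   0   0   0  12  12  12  12  12  12  12
  2   0   0   0   0   0   0  12  12  12  12  12  12  22
  3   0   0   0   0   7   7  12  12  12  12  19  19  22
  4   0   0   0   0   7   7  12  12  12  12  19  19  22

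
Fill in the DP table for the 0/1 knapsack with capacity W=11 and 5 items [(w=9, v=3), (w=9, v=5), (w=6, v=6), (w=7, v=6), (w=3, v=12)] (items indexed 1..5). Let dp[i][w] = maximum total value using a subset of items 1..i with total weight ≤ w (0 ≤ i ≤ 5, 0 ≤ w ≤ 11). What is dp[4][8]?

6

i\w   0   1   2   3   4   5   6   7   8   9  10  11
  0   0   0   0   0   0   0   0   0   0   0   0   0
  1   0   0   0   0   0   0   0   0   0   3   3   3
  2   0   0   0   0   0   0   0   0   0   5   5   5
  3   0   0   0   0   0   0   6   6   6   6   6   6
  4   0   0   0   0   0   0   6   6   6   6   6   6
  5   0   0   0  12  12  12  12  12  12  18  18  18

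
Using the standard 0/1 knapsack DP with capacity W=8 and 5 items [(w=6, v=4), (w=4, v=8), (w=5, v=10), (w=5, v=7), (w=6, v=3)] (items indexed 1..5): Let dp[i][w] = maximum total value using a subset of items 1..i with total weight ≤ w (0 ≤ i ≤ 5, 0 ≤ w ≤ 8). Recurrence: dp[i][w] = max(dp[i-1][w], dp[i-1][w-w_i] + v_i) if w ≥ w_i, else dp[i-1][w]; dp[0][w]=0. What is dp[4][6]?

10

i\w   0   1   2   3   4   5   6   7   8
  0   0   0   0   0   0   0   0   0   0
  1   0   0   0   0   0   0   4   4   4
  2   0   0   0   0   8   8   8   8   8
  3   0   0   0   0   8  10  10  10  10
  4   0   0   0   0   8  10  10  10  10
  5   0   0   0   0   8  10  10  10  10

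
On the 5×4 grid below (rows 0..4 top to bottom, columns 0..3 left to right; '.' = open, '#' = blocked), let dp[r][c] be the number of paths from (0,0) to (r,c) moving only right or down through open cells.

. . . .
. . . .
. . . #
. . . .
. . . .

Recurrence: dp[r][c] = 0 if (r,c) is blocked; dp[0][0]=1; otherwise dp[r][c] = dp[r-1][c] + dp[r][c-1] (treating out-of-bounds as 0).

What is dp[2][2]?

r\c   0   1   2   3
  0   1   1   1   1
  1   1   2   3   4
  2   1   3   6   0
  3   1   4  10  10
  4   1   5  15  25

6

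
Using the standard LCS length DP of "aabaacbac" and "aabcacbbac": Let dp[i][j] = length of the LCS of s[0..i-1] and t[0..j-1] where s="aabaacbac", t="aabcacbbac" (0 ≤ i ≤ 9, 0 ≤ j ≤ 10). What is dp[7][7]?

6

   ''  a  a  b  c  a  c  b  b  a  c
''  0  0  0  0  0  0  0  0  0  0  0
 a  0  1  1  1  1  1  1  1  1  1  1
 a  0  1  2  2  2  2  2  2  2  2  2
 b  0  1  2  3  3  3  3  3  3  3  3
 a  0  1  2  3  3  4  4  4  4  4  4
 a  0  1  2  3  3  4  4  4  4  5  5
 c  0  1  2  3  4  4  5  5  5  5  6
 b  0  1  2  3  4  4  5  6  6  6  6
 a  0  1  2  3  4  5  5  6  6  7  7
 c  0  1  2  3  4  5  6  6  6  7  8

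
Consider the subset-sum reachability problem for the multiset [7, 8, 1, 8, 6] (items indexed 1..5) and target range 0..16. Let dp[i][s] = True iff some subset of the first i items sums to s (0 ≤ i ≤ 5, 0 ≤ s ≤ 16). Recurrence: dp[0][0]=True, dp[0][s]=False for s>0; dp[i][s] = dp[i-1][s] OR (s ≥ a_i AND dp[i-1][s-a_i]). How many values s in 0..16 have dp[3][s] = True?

7

i\s   0   1   2   3   4   5   6   7   8   9  10  11  12  13  14  15  16
  0   T   F   F   F   F   F   F   F   F   F   F   F   F   F   F   F   F
  1   T   F   F   F   F   F   F   T   F   F   F   F   F   F   F   F   F
  2   T   F   F   F   F   F   F   T   T   F   F   F   F   F   F   T   F
  3   T   T   F   F   F   F   F   T   T   T   F   F   F   F   F   T   T
  4   T   T   F   F   F   F   F   T   T   T   F   F   F   F   F   T   T
  5   T   T   F   F   F   F   T   T   T   T   F   F   F   T   T   T   T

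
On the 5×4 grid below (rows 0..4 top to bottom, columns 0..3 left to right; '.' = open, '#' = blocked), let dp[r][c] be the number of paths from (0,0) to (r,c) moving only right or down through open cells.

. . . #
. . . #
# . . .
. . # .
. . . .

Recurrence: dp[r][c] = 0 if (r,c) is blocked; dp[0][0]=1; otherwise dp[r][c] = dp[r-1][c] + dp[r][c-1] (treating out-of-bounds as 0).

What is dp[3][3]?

5

r\c   0   1   2   3
  0   1   1   1   0
  1   1   2   3   0
  2   0   2   5   5
  3   0   2   0   5
  4   0   2   2   7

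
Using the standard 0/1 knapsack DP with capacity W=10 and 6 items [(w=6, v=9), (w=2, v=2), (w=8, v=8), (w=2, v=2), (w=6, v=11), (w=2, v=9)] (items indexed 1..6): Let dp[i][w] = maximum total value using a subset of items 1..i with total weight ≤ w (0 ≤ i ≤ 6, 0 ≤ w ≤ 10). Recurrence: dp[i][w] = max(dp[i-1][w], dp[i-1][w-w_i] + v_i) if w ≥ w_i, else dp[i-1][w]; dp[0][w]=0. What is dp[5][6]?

i\w   0   1   2   3   4   5   6   7   8   9  10
  0   0   0   0   0   0   0   0   0   0   0   0
  1   0   0   0   0   0   0   9   9   9   9   9
  2   0   0   2   2   2   2   9   9  11  11  11
  3   0   0   2   2   2   2   9   9  11  11  11
  4   0   0   2   2   4   4   9   9  11  11  13
  5   0   0   2   2   4   4  11  11  13  13  15
  6   0   0   9   9  11  11  13  13  20  20  22

11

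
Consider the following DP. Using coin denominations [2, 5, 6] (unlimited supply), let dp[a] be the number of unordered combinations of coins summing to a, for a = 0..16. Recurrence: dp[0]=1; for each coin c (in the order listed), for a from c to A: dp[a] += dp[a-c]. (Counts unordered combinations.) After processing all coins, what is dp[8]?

2

after  coin     0     1     2     3     4     5     6     7     8     9    10    11    12    13    14    15    16
          2     1     0     1     0     1     0     1     0     1     0     1     0     1     0     1     0     1
          5     1     0     1     0     1     1     1     1     1     1     2     1     2     1     2     2     2
          6     1     0     1     0     1     1     2     1     2     1     3     2     4     2     4     3     5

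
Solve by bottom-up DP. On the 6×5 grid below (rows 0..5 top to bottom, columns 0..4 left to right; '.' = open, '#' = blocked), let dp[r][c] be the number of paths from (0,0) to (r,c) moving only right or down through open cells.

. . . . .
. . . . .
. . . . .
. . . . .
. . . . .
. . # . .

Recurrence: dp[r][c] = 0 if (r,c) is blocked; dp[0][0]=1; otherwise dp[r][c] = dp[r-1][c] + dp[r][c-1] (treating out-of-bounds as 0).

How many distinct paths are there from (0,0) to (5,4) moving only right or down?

r\c   0   1   2   3   4
  0   1   1   1   1   1
  1   1   2   3   4   5
  2   1   3   6  10  15
  3   1   4  10  20  35
  4   1   5  15  35  70
  5   1   6   0  35 105

105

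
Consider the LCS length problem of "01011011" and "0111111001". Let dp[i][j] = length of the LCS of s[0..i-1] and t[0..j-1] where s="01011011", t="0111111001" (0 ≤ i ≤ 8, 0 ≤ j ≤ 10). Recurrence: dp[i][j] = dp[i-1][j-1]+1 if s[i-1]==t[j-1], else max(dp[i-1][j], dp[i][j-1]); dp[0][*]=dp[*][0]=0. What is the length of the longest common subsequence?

6

   ''  0  1  1  1  1  1  1  0  0  1
''  0  0  0  0  0  0  0  0  0  0  0
 0  0  1  1  1  1  1  1  1  1  1  1
 1  0  1  2  2  2  2  2  2  2  2  2
 0  0  1  2  2  2  2  2  2  3  3  3
 1  0  1  2  3  3  3  3  3  3  3  4
 1  0  1  2  3  4  4  4  4  4  4  4
 0  0  1  2  3  4  4  4  4  5  5  5
 1  0  1  2  3  4  5  5  5  5  5  6
 1  0  1  2  3  4  5  6  6  6  6  6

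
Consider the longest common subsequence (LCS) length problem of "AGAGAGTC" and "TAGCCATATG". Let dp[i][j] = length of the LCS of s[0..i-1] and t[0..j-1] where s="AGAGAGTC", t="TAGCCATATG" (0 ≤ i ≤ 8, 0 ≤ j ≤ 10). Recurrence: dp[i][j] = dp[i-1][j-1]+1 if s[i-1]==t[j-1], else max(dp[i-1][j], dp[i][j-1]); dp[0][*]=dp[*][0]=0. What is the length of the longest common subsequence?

   ''  T  A  G  C  C  A  T  A  T  G
''  0  0  0  0  0  0  0  0  0  0  0
 A  0  0  1  1  1  1  1  1  1  1  1
 G  0  0  1  2  2  2  2  2  2  2  2
 A  0  0  1  2  2  2  3  3  3  3  3
 G  0  0  1  2  2  2  3  3  3  3  4
 A  0  0  1  2  2  2  3  3  4  4  4
 G  0  0  1  2  2  2  3  3  4  4  5
 T  0  1  1  2  2  2  3  4  4  5  5
 C  0  1  1  2  3  3  3  4  4  5  5

5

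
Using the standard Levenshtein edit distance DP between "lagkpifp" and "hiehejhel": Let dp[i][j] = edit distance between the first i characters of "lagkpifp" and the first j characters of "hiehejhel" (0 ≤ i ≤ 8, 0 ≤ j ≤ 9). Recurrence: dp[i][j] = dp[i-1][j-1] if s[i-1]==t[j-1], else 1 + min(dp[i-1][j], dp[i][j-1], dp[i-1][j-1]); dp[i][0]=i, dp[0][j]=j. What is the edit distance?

9

   ''  h  i  e  h  e  j  h  e  l
''  0  1  2  3  4  5  6  7  8  9
 l  1  1  2  3  4  5  6  7  8  8
 a  2  2  2  3  4  5  6  7  8  9
 g  3  3  3  3  4  5  6  7  8  9
 k  4  4  4  4  4  5  6  7  8  9
 p  5  5  5  5  5  5  6  7  8  9
 i  6  6  5  6  6  6  6  7  8  9
 f  7  7  6  6  7  7  7  7  8  9
 p  8  8  7  7  7  8  8  8  8  9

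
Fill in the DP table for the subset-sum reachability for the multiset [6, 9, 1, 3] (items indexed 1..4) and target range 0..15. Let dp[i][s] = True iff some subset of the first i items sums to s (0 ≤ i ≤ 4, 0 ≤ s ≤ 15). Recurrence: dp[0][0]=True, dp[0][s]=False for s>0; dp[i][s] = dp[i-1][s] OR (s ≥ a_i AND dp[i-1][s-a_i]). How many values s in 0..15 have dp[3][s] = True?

7

i\s   0   1   2   3   4   5   6   7   8   9  10  11  12  13  14  15
  0   T   F   F   F   F   F   F   F   F   F   F   F   F   F   F   F
  1   T   F   F   F   F   F   T   F   F   F   F   F   F   F   F   F
  2   T   F   F   F   F   F   T   F   F   T   F   F   F   F   F   T
  3   T   T   F   F   F   F   T   T   F   T   T   F   F   F   F   T
  4   T   T   F   T   T   F   T   T   F   T   T   F   T   T   F   T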